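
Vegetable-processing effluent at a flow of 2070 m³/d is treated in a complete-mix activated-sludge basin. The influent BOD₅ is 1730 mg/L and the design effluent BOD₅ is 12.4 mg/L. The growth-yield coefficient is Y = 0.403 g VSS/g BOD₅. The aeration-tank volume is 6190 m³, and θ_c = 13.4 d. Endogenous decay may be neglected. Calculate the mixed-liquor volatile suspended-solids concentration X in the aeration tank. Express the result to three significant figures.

X = Y·Q·ΔS·θ_c / V = 0.403 × 2070 × (1730 − 12.4) × 13.4 / 6190 = 3102 mg/L.

X ≈ 3100 mg/L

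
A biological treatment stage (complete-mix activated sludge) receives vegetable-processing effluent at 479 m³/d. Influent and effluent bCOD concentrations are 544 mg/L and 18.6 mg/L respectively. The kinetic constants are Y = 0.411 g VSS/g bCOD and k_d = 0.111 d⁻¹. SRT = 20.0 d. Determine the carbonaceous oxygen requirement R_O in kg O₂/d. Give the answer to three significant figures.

Correct the yield for decay: Y_obs = Y/(1 + k_d θ_c) = 0.411 / (1 + 0.111 × 20.0) = 0.411 / 3.220 = 0.1276.
Substrate removed = Q·(S₀ − S) = 479 m³/d × (544 − 18.6) g/m³ = 2.52×10^5 g/d = 251.7 kg/d.
P_X = Y_obs·Q·(S₀ − S) = 0.1276 × 251.7 = 32.12 kg VSS/d.
R_O = Q·ΔS − 1.42 P_X = 251.7 − 45.61 = 206.1 kg O₂/d.

R_O ≈ 206 kg O₂/d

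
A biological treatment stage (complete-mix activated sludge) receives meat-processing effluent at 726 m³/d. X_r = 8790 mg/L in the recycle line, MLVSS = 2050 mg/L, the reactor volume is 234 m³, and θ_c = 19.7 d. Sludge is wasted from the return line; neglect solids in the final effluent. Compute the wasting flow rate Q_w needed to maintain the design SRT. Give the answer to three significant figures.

θ_c = V·X/(Q_w·X_r) when wasting from the recycle, so Q_w = V·X/(θ_c·X_r) = 234.0 × 2050 / (19.7 × 8790) = 2.770 m³/d.

Q_w ≈ 2.77 m³/d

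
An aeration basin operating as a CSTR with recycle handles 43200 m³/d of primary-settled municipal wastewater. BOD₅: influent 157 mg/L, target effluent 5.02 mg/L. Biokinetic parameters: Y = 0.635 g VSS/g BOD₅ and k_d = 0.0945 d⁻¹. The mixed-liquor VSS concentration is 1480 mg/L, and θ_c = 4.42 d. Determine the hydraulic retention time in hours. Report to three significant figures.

τ ≈ 4.88 h

Steady-state biomass mass balance: V·X·(1 + k_d·θ_c) = Y·Q·(S₀ − S)·θ_c, so V = 0.635 × 43200 × (157 − 5.02) × 4.42 / [1480 × (1 + 0.0945 × 4.42)] = 1.84×10^7 / 2098 = 8783 m³.
τ = V/Q = 8783/43200 = 0.2033 d, or 4.879 h.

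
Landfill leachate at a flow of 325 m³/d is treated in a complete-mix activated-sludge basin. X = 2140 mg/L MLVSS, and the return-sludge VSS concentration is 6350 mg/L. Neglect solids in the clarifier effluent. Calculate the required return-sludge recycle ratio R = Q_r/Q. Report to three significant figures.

Mass balance around the secondary clarifier (neglecting effluent solids): R = X / (X_r − X) = 2140 / (6350 − 2140) = 0.5083.

R ≈ 0.508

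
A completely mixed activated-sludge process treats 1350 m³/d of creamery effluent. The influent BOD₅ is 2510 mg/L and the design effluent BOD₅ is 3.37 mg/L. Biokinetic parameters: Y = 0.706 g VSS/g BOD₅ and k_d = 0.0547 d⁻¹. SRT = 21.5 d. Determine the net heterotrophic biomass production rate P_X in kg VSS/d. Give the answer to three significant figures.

P_X ≈ 1100 kg VSS/d

Correct the yield for decay: Y_obs = Y/(1 + k_d θ_c) = 0.706 / (1 + 0.0547 × 21.5) = 0.706 / 2.176 = 0.3244.
Substrate removed = Q·(S₀ − S) = 1350 m³/d × (2510 − 3.37) g/m³ = 3.38×10^6 g/d = 3384 kg/d.
So the net sludge growth is P_X = 0.3244 × 3384 = 1098 kg VSS/d.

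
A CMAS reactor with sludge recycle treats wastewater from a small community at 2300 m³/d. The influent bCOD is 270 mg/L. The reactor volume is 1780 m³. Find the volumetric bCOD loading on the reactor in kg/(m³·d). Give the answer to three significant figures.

L_v ≈ 0.349 kg bCOD/(m³·d)

L_v = Q S₀ / V = 2300 × 270 × 10⁻³ / 1780 = 0.3489 kg/(m³·d).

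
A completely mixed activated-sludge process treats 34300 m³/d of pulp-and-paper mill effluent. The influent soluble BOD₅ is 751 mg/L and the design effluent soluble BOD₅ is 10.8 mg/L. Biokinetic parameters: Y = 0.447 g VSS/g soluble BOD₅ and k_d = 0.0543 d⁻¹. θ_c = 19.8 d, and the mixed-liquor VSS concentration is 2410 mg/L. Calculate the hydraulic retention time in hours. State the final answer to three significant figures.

τ ≈ 31.4 h

From the SRT design equation V = Y Q (S₀−S) θ_c / [X (1 + k_d θ_c)] = 0.447 × 34300 × (751 − 10.8) × 19.8 / [2410 × (1 + 0.0543 × 19.8)] = 2.25×10^8 / 5001 = 44932 m³.
Hydraulic retention time τ = V/Q = 44932 / 34300 = 1.310 d = 31.44 h.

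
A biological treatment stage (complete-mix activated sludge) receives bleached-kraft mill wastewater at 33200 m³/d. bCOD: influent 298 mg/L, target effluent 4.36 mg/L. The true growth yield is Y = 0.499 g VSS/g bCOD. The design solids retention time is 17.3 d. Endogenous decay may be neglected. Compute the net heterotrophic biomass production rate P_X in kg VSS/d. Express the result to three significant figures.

P_X ≈ 4860 kg VSS/d

No decay correction is needed, so Y_obs = Y = 0.499.
Substrate removed = Q·(S₀ − S) = 33200 m³/d × (298 − 4.36) g/m³ = 9.75×10^6 g/d = 9749 kg/d.
Net biomass production P_X = Y_obs × Q·(S₀ − S) = 0.4990 × 9749 = 4865 kg VSS/d.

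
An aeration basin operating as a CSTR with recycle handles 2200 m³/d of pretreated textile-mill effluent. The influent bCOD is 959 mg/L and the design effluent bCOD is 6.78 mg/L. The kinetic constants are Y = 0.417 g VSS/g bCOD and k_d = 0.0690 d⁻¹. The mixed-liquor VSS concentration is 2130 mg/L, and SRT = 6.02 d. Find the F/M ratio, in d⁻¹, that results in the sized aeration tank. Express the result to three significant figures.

F/M ≈ 0.568 d⁻¹

From the SRT design equation V = Y Q (S₀−S) θ_c / [X (1 + k_d θ_c)] = 0.417 × 2200 × (959 − 6.78) × 6.02 / [2130 × (1 + 0.0690 × 6.02)] = 5.26×10^6 / 3015 = 1744 m³.
F/M = Q·S₀ / (V·X) = 2200 × 959 / (1744 × 2130) = 0.5678 g bCOD·(g VSS·d)⁻¹.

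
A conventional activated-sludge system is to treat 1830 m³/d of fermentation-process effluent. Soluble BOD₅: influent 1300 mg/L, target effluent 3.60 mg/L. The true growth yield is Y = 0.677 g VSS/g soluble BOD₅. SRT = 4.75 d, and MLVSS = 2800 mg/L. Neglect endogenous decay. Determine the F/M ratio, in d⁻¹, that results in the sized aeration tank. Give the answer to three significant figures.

F/M ≈ 0.312 d⁻¹

With k_d = 0 the design equation reduces to V = Y Q (S₀−S) θ_c / X = 0.677 × 1830 × (1300 − 3.60) × 4.75 / 2800 = 2725 m³.
F/M = Q·S₀ / (V·X) = 1830 × 1300 / (2725 × 2800) = 0.3118 g soluble BOD₅·(g VSS·d)⁻¹.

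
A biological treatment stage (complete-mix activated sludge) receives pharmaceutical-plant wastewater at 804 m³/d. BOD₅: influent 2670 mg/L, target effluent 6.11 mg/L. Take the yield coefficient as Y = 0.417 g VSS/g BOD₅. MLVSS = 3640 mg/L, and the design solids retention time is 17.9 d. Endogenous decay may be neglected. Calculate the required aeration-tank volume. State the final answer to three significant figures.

V·X = Y·Q·ΔS·θ_c gives V = 0.417 × 804 × (2670 − 6.11) × 17.9 / 3640 = 4392 m³.

V ≈ 4390 m³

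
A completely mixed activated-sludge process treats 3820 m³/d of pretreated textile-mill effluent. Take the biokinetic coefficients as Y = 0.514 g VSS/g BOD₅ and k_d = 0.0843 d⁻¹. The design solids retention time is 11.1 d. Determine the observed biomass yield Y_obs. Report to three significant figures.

Y_obs = Y / (1 + k_d θ_c) = 0.514 / (1 + 0.0843 × 11.1) = 0.514 / 1.936 = 0.2655.

Y_obs ≈ 0.266 g VSS/g BOD₅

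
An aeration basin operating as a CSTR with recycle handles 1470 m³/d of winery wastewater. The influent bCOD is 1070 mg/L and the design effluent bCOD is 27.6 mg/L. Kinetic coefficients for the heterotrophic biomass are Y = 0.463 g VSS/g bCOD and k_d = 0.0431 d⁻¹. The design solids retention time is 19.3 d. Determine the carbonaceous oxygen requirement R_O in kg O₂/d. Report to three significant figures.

Observed yield with endogenous decay: Y_obs = Y / (1 + k_d·θ_c) = 0.463 / (1 + 0.0431 × 19.3) = 0.463 / 1.832 = 0.2528 g VSS/g bCOD.
Substrate removed = Q·(S₀ − S) = 1470 m³/d × (1070 − 27.6) g/m³ = 1.53×10^6 g/d = 1532 kg/d.
Biomass synthesised: P_X = Y_obs × 1532 = 387.3 kg VSS/d.
Carbonaceous O₂ demand = substrate oxidised − cell-mass equivalent = 1532 − 1.42 × 387.3 = 982.4 kg O₂/d.

R_O ≈ 982 kg O₂/d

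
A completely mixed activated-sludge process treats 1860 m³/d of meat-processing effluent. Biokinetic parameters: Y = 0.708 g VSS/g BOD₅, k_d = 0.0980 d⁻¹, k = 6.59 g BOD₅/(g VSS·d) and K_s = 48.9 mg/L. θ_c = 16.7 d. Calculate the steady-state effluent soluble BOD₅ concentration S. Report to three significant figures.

S ≈ 1.71 mg/L

Effluent substrate depends only on kinetics and SRT: S = K_s(1 + k_d θ_c) / [θ_c(Yk − k_d) − 1] = 48.9 × (1 + 0.0980 × 16.7) / [16.7 × (0.708 × 6.59 − 0.0980) − 1] = 128.9 / 75.28 = 1.713 mg/L.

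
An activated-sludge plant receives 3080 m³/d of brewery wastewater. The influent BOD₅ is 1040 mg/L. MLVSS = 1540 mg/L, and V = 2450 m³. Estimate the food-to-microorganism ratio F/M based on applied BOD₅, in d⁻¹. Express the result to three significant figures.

F/M ≈ 0.849 d⁻¹

F/M = Q·S₀ / (V·X) = 3080 × 1040 / (2450 × 1540) = 0.8490 g BOD₅·(g VSS·d)⁻¹.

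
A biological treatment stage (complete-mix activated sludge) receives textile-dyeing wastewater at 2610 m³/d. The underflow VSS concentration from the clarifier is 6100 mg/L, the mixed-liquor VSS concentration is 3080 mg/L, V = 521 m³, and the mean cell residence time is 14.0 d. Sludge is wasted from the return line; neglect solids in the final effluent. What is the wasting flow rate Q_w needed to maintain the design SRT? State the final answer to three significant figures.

Wasting from the return line (neglecting effluent solids): Q_w = V·X / (θ_c·X_r) = 521.0 × 3080 / (14.0 × 6100) = 18.79 m³/d.

Q_w ≈ 18.8 m³/d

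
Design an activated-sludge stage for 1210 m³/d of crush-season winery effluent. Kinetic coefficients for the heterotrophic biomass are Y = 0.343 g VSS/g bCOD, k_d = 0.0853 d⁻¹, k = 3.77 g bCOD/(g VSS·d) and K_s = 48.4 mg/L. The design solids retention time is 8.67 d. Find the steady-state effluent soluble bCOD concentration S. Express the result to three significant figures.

For a completely mixed reactor with recycle the Lawrence–McCarty relation gives S = K_s·(1 + k_d·θ_c) / [θ_c·(Y·k − k_d) − 1] = 48.4 × (1 + 0.0853 × 8.67) / [8.67 × (0.343 × 3.77 − 0.0853) − 1] = 84.19 / 9.472 = 8.889 mg/L.

S ≈ 8.89 mg/L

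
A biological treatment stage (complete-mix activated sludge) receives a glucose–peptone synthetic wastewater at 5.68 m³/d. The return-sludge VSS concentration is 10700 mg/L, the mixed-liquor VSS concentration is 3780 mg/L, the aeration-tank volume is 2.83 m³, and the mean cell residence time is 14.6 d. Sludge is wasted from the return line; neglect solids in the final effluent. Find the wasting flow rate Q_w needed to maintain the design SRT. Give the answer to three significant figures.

Q_w ≈ 0.0685 m³/d

Wasting from the return line (neglecting effluent solids): Q_w = V·X / (θ_c·X_r) = 2.830 × 3780 / (14.6 × 10700) = 0.06848 m³/d.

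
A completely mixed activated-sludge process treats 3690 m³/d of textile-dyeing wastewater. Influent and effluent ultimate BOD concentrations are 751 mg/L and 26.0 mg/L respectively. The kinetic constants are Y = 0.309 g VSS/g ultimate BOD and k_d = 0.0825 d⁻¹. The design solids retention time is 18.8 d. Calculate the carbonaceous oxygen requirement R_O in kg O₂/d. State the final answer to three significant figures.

Y_obs = Y / (1 + k_d θ_c) = 0.309 / (1 + 0.0825 × 18.8) = 0.309 / 2.551 = 0.1211.
Q·(S₀ − S) = 3690 × (751 − 26.0) × 10⁻³ = 2675 kg/d removed.
P_X = Y_obs·Q·(S₀ − S) = 0.1211 × 2675 = 324.1 kg VSS/d.
Carbonaceous O₂ demand = substrate oxidised − cell-mass equivalent = 2675 − 1.42 × 324.1 = 2215 kg O₂/d.

R_O ≈ 2220 kg O₂/d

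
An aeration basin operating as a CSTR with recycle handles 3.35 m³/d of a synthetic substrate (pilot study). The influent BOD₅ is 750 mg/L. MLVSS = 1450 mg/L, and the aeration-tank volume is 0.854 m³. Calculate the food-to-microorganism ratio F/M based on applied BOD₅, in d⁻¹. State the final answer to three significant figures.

F/M ≈ 2.03 d⁻¹

F/M = applied load / biomass = Q·S₀/(V·X) = 3.35 × 750 / (0.8540 × 1450) = 2.029 d⁻¹.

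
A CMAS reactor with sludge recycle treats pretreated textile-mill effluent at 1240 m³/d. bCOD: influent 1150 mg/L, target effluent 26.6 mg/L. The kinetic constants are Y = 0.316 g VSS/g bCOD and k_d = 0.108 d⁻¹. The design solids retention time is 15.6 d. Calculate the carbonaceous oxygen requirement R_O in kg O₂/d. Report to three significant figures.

R_O ≈ 1160 kg O₂/d

Observed yield with endogenous decay: Y_obs = Y / (1 + k_d·θ_c) = 0.316 / (1 + 0.108 × 15.6) = 0.316 / 2.685 = 0.1177 g VSS/g bCOD.
Q·(S₀ − S) = 1240 × (1150 − 26.6) × 10⁻³ = 1393 kg/d removed.
Biomass synthesised: P_X = Y_obs × 1393 = 164.0 kg VSS/d.
R_O = Q·(S₀ − S) − 1.42·P_X = 1393 − 1.42 × 164.0 = 1160 kg O₂/d.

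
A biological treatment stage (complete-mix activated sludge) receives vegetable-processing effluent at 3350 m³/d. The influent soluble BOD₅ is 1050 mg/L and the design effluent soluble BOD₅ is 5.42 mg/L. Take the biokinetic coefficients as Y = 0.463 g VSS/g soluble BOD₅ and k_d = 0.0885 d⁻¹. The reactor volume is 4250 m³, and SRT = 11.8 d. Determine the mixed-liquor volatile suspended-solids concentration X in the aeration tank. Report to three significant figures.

From V·X·(1 + k_d·θ_c) = Y·Q·(S₀ − S)·θ_c: X = 0.463 × 3350 × (1050 − 5.42) × 11.8 / [4250 × (1 + 0.0885 × 11.8)] = 2200 mg/L.

X ≈ 2200 mg/L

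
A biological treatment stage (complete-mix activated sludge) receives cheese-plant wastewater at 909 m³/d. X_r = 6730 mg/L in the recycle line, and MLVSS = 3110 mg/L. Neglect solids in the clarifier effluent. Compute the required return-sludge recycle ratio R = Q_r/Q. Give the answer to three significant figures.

R ≈ 0.859

Solids balance on the clarifier gives (1+R)X = R·X_r, so R = X/(X_r − X) = 3110 / (6730 − 3110) = 0.8591.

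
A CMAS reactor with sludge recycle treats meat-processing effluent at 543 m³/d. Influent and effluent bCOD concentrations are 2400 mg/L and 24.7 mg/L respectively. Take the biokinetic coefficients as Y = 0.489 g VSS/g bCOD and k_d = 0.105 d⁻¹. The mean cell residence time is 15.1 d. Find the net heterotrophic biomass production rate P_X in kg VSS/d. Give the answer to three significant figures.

Y_obs = Y / (1 + k_d θ_c) = 0.489 / (1 + 0.105 × 15.1) = 0.489 / 2.585 = 0.1891.
Substrate removed = Q·(S₀ − S) = 543 m³/d × (2400 − 24.7) g/m³ = 1.29×10^6 g/d = 1290 kg/d.
Net biomass production P_X = Y_obs × Q·(S₀ − S) = 0.1891 × 1290 = 243.9 kg VSS/d.

P_X ≈ 244 kg VSS/d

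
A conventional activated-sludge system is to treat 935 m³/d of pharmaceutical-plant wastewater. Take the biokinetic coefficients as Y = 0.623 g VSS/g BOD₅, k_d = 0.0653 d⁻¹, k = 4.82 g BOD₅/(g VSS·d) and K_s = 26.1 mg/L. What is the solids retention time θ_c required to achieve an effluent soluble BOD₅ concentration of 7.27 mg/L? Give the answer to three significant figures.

θ_c ≈ 1.70 d

Specific growth rate at S = 7.27 mg/L: μ = YkS/(K_s+S) = 0.623·4.82·7.27/(26.1+7.27) = 0.6542 d⁻¹.
1/θ_c = 0.6542 − 0.0653 = 0.5889 d⁻¹, so θ_c = 1.698 d.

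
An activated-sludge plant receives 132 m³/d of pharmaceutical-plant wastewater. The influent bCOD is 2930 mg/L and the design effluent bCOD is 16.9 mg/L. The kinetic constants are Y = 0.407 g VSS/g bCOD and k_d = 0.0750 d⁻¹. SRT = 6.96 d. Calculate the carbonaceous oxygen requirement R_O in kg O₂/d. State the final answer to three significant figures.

Correct the yield for decay: Y_obs = Y/(1 + k_d θ_c) = 0.407 / (1 + 0.0750 × 6.96) = 0.407 / 1.522 = 0.2674.
Substrate removed = Q·(S₀ − S) = 132 m³/d × (2930 − 16.9) g/m³ = 3.85×10^5 g/d = 384.5 kg/d.
Net sludge production P_X = 0.2674 × 384.5 = 102.8 kg VSS/d.
R_O = Q·(S₀ − S) − 1.42·P_X = 384.5 − 1.42 × 102.8 = 238.5 kg O₂/d.

R_O ≈ 239 kg O₂/d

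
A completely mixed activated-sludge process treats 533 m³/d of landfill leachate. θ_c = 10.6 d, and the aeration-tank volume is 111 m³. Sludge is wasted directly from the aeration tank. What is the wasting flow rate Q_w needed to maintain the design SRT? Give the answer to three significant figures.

Q_w ≈ 10.5 m³/d

Wasting from the aeration tank: Q_w = V / θ_c = 111.0 / 10.6 = 10.47 m³/d.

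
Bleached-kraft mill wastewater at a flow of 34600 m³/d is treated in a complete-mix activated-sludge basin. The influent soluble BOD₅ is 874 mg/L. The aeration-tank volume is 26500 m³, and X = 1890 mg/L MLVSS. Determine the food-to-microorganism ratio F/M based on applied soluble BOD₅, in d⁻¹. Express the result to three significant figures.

F/M ≈ 0.604 d⁻¹

Food-to-microorganism ratio F/M = Q S₀ / (V X) = 34600 × 874 / (26500 × 1890) = 0.6038 d⁻¹.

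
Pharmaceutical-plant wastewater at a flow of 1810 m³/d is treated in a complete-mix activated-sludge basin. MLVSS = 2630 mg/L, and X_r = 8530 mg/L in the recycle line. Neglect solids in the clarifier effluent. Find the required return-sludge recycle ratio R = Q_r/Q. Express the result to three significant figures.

Mass balance around the secondary clarifier (neglecting effluent solids): R = X / (X_r − X) = 2630 / (8530 − 2630) = 0.4458.

R ≈ 0.446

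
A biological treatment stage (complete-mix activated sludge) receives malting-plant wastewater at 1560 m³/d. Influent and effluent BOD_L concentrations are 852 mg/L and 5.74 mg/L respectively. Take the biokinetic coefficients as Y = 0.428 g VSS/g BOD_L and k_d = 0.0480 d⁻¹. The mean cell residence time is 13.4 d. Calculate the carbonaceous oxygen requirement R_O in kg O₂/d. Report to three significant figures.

R_O ≈ 832 kg O₂/d

Y_obs = Y / (1 + k_d θ_c) = 0.428 / (1 + 0.0480 × 13.4) = 0.428 / 1.643 = 0.2605.
Mass of BOD_L removed per day: Q(S₀ − S) = 1560 × 846.3 g/m³ = 1320 kg/d.
P_X = Y_obs·Q·(S₀ − S) = 0.2605 × 1320 = 343.9 kg VSS/d.
Carbonaceous O₂ demand = substrate oxidised − cell-mass equivalent = 1320 − 1.42 × 343.9 = 831.9 kg O₂/d.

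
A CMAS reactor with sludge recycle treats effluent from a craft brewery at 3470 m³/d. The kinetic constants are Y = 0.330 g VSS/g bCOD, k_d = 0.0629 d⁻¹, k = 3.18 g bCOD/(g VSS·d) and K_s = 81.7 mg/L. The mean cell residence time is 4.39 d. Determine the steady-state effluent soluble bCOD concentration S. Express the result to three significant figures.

S ≈ 31.3 mg/L

For a completely mixed reactor with recycle the Lawrence–McCarty relation gives S = K_s·(1 + k_d·θ_c) / [θ_c·(Y·k − k_d) − 1] = 81.7 × (1 + 0.0629 × 4.39) / [4.39 × (0.330 × 3.18 − 0.0629) − 1] = 104.3 / 3.331 = 31.30 mg/L.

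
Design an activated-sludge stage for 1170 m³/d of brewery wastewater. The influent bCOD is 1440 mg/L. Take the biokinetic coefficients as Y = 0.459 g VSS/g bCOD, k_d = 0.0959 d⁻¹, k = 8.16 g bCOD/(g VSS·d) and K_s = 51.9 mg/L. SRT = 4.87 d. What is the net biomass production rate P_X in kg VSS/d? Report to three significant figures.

P_X ≈ 525 kg VSS/d

For a completely mixed reactor with recycle the Lawrence–McCarty relation gives S = K_s·(1 + k_d·θ_c) / [θ_c·(Y·k − k_d) − 1] = 51.9 × (1 + 0.0959 × 4.87) / [4.87 × (0.459 × 8.16 − 0.0959) − 1] = 76.14 / 16.77 = 4.539 mg/L.
Y_obs = Y / (1 + k_d θ_c) = 0.459 / (1 + 0.0959 × 4.87) = 0.459 / 1.467 = 0.3129.
Mass of bCOD removed per day: Q(S₀ − S) = 1170 × 1435 g/m³ = 1679 kg/d.
Biomass produced: P_X = Y_obs·Q·ΔS = 0.3129 × 1679 ≈ 525.5 kg VSS/d.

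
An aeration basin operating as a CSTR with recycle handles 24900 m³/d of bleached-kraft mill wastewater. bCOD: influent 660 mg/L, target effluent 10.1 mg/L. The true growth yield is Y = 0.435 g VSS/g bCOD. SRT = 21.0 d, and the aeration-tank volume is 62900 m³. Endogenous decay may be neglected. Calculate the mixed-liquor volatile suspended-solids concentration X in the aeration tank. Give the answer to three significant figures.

From V·X = Y·Q·(S₀ − S)·θ_c (decay neglected): X = 0.435 × 24900 × (660 − 10.1) × 21.0 / 62900 = 2350 mg/L.

X ≈ 2350 mg/L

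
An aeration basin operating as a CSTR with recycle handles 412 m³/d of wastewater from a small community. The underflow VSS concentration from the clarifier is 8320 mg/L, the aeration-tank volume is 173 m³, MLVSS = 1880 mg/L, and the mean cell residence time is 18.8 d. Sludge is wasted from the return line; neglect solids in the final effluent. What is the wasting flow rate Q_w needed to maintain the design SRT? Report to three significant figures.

Q_w ≈ 2.08 m³/d

θ_c = V·X/(Q_w·X_r) when wasting from the recycle, so Q_w = V·X/(θ_c·X_r) = 173.0 × 1880 / (18.8 × 8320) = 2.079 m³/d.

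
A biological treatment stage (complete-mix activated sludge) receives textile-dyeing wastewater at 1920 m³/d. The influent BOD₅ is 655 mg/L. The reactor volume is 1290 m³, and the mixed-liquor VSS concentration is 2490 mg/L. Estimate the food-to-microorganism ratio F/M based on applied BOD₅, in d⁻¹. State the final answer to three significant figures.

F/M = Q·S₀ / (V·X) = 1920 × 655 / (1290 × 2490) = 0.3915 g BOD₅·(g VSS·d)⁻¹.

F/M ≈ 0.392 d⁻¹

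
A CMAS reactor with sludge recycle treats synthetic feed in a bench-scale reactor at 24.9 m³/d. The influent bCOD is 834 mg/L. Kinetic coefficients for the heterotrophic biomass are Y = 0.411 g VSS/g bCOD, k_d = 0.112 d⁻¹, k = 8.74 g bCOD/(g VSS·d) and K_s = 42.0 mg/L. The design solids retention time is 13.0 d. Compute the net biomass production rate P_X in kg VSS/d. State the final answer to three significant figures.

P_X ≈ 3.47 kg VSS/d

Effluent substrate depends only on kinetics and SRT: S = K_s(1 + k_d θ_c) / [θ_c(Yk − k_d) − 1] = 42.0 × (1 + 0.112 × 13.0) / [13.0 × (0.411 × 8.74 − 0.112) − 1] = 103.2 / 44.24 = 2.332 mg/L.
Correct the yield for decay: Y_obs = Y/(1 + k_d θ_c) = 0.411 / (1 + 0.112 × 13.0) = 0.411 / 2.456 = 0.1673.
Substrate removed = Q·(S₀ − S) = 24.9 m³/d × (834 − 2.33) g/m³ = 2.07×10^4 g/d = 20.71 kg/d.
So the net sludge growth is P_X = 0.1673 × 20.71 = 3.465 kg VSS/d.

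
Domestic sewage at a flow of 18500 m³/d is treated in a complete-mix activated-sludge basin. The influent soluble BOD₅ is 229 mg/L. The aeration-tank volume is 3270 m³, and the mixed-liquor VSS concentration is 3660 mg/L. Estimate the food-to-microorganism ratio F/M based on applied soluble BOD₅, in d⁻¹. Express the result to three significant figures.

F/M ≈ 0.354 d⁻¹

Food-to-microorganism ratio F/M = Q S₀ / (V X) = 18500 × 229 / (3270 × 3660) = 0.3540 d⁻¹.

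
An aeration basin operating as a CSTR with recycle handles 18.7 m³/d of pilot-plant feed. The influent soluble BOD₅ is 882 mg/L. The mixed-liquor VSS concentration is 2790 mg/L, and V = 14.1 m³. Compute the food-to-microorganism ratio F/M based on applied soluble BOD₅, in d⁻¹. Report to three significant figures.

F/M ≈ 0.419 d⁻¹

Food-to-microorganism ratio F/M = Q S₀ / (V X) = 18.7 × 882 / (14.10 × 2790) = 0.4193 d⁻¹.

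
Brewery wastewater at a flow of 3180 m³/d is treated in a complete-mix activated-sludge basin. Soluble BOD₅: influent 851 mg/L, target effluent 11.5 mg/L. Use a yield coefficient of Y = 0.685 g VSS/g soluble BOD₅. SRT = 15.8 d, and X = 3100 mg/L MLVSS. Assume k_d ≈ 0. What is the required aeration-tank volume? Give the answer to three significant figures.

V·X = Y·Q·ΔS·θ_c gives V = 0.685 × 3180 × (851 − 11.5) × 15.8 / 3100 = 9320 m³.

V ≈ 9320 m³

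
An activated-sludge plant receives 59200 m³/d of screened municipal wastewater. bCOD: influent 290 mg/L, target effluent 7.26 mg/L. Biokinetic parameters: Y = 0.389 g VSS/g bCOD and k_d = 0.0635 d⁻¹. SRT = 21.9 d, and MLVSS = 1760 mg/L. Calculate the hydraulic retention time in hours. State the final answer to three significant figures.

τ ≈ 13.7 h

Rearranging the biomass balance for a CMAS with decay, V = Y·Q·ΔS·θ_c / [X·(1+k_d θ_c)] = 0.389 × 59200 × (290 − 7.26) × 21.9 / [1760 × (1 + 0.0635 × 21.9)] = 1.43×10^8 / 4208 = 33890 m³.
τ = V/Q = 33890/59200 = 0.5725 d, or 13.74 h.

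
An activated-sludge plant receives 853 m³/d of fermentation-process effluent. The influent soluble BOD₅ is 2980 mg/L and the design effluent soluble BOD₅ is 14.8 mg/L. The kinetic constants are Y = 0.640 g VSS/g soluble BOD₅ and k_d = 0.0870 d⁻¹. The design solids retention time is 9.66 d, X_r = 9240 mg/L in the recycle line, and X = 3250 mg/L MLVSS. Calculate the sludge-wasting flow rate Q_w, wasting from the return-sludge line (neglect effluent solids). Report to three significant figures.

Rearranging the biomass balance for a CMAS with decay, V = Y·Q·ΔS·θ_c / [X·(1+k_d θ_c)] = 0.640 × 853 × (2980 − 14.8) × 9.66 / [3250 × (1 + 0.0870 × 9.66)] = 1.56×10^7 / 5981 = 2614 m³.
Wasting from the return line (neglecting effluent solids): Q_w = V·X / (θ_c·X_r) = 2614 × 3250 / (9.66 × 9240) = 95.19 m³/d.

Q_w ≈ 95.2 m³/d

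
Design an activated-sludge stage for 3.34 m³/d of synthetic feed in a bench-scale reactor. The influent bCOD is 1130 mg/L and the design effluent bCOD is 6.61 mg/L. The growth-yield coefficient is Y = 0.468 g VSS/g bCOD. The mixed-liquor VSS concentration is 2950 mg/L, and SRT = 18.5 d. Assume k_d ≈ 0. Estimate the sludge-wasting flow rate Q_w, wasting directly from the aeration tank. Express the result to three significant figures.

Q_w ≈ 0.595 m³/d

With k_d = 0 the design equation reduces to V = Y Q (S₀−S) θ_c / X = 0.468 × 3.34 × (1130 − 6.61) × 18.5 / 2950 = 11.01 m³.
For wasting at MLVSS concentration, Q_w = V/θ_c = 11.01/18.5 = 0.5953 m³/d.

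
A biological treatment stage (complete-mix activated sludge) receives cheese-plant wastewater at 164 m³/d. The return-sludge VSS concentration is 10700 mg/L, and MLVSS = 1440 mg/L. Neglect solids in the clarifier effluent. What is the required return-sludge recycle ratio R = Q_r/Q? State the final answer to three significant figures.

R ≈ 0.156

Solids balance on the clarifier gives (1+R)X = R·X_r, so R = X/(X_r − X) = 1440 / (10700 − 1440) = 0.1555.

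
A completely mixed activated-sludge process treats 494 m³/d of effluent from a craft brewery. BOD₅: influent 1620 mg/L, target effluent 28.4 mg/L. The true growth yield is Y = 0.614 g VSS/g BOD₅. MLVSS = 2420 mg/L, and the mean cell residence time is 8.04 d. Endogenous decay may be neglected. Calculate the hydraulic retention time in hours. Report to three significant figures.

τ ≈ 77.9 h

V·X = Y·Q·ΔS·θ_c gives V = 0.614 × 494 × (1620 − 28.4) × 8.04 / 2420 = 1604 m³.
Hydraulic retention time τ = V/Q = 1604 / 494 = 3.247 d = 77.92 h.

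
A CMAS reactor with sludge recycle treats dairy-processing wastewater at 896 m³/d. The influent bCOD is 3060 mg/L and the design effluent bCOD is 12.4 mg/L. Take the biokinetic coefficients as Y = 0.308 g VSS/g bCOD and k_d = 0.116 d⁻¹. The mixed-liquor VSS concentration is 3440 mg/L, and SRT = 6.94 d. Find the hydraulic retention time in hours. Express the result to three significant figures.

τ ≈ 25.2 h

Steady-state biomass mass balance: V·X·(1 + k_d·θ_c) = Y·Q·(S₀ − S)·θ_c, so V = 0.308 × 896 × (3060 − 12.4) × 6.94 / [3440 × (1 + 0.116 × 6.94)] = 5.84×10^6 / 6209 = 940.0 m³.
HRT = V/Q = 940.0 m³ / 896 m³·d⁻¹ = 1.049 d × 24 = 25.18 h.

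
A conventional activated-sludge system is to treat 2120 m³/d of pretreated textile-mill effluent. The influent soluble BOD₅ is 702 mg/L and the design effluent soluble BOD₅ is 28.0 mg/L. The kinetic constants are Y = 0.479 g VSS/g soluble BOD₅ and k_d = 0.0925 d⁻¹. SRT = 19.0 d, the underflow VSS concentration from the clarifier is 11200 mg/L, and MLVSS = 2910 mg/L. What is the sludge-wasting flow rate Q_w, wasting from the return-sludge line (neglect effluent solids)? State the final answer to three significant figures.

From the SRT design equation V = Y Q (S₀−S) θ_c / [X (1 + k_d θ_c)] = 0.479 × 2120 × (702 − 28.0) × 19.0 / [2910 × (1 + 0.0925 × 19.0)] = 1.3×10^7 / 8024 = 1621 m³.
Wasting from the return line (neglecting effluent solids): Q_w = V·X / (θ_c·X_r) = 1621 × 2910 / (19.0 × 11200) = 22.16 m³/d.

Q_w ≈ 22.2 m³/d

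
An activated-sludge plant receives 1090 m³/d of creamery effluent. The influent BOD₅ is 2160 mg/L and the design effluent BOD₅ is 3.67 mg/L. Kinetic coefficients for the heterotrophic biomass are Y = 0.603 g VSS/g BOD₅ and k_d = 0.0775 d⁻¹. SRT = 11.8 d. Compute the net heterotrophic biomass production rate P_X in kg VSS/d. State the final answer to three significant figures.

P_X ≈ 740 kg VSS/d

Observed yield with endogenous decay: Y_obs = Y / (1 + k_d·θ_c) = 0.603 / (1 + 0.0775 × 11.8) = 0.603 / 1.915 = 0.3150 g VSS/g BOD₅.
ΔS = 2160 − 3.67 = 2156 mg/L, so the substrate removal rate is 1090 × 2156/1000 = 2350 kg BOD₅/d.
So the net sludge growth is P_X = 0.3150 × 2350 = 740.3 kg VSS/d.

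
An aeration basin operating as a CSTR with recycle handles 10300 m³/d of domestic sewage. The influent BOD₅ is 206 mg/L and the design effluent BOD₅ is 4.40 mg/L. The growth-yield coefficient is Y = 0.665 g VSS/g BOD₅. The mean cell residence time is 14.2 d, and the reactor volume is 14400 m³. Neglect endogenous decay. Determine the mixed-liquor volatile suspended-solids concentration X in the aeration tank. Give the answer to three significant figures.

X ≈ 1360 mg/L

Without decay, X = Y Q (S₀−S) θ_c / V = 0.665 × 10300 × (206 − 4.40) × 14.2 / 14400 = 1362 mg/L.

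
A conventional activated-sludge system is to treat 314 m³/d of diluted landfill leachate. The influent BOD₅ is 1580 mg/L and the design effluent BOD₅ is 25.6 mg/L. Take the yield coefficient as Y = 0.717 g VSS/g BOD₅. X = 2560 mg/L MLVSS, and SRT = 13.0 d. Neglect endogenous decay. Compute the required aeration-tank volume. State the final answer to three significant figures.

V ≈ 1780 m³

Biomass mass balance (decay neglected): V·X = Y·Q·(S₀ − S)·θ_c, so V = 0.717 × 314 × (1580 − 25.6) × 13.0 / 2560 = 1777 m³.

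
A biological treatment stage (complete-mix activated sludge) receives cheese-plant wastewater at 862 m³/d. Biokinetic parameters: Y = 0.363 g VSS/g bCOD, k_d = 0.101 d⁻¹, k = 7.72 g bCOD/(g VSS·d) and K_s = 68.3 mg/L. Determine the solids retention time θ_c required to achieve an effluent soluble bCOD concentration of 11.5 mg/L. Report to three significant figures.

θ_c ≈ 3.30 d

From 1/θ_c = Y·k·S/(K_s + S) − k_d: Y·k·S/(K_s+S) = 0.363 × 7.72 × 11.5 / (68.3 + 11.5) = 0.4038 d⁻¹.
θ_c = 1/(μ − k_d) = 1/(0.4038 − 0.101) = 1/0.3028 = 3.302 d.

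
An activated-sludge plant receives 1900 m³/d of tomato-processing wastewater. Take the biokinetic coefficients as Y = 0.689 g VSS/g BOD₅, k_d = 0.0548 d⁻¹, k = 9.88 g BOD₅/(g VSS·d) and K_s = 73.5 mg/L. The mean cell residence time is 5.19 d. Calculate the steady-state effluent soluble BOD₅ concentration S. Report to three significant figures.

From the Monod/SRT balance for a CMAS, S = K_s·(1+k_d θ_c)/[θ_c·(Y k − k_d) − 1] = 73.5 × (1 + 0.0548 × 5.19) / [5.19 × (0.689 × 9.88 − 0.0548) − 1] = 94.40 / 34.05 = 2.773 mg/L.

S ≈ 2.77 mg/L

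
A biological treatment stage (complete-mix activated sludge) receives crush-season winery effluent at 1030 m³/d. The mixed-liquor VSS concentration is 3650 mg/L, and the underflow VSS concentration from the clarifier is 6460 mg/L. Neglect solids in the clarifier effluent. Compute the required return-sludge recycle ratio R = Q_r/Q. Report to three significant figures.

R ≈ 1.30

R = Q_r/Q = X/(X_r − X) = 3650 / (6460 − 3650) = 1.299.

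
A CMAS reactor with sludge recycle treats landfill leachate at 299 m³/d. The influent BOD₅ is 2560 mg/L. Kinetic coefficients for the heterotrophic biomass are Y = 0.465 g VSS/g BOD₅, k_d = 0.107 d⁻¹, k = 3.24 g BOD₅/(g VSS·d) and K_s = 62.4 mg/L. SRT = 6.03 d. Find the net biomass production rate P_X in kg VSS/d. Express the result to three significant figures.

From the Monod/SRT balance for a CMAS, S = K_s·(1+k_d θ_c)/[θ_c·(Y k − k_d) − 1] = 62.4 × (1 + 0.107 × 6.03) / [6.03 × (0.465 × 3.24 − 0.107) − 1] = 102.7 / 7.440 = 13.80 mg/L.
The observed yield is Y_obs = Y/(1 + k_d·θ_c) = 0.465 / (1 + 0.107 × 6.03) = 0.465 / 1.645 = 0.2826 g VSS per g BOD₅ removed.
Mass of BOD₅ removed per day: Q(S₀ − S) = 299 × 2546 g/m³ = 761.3 kg/d.
Biomass produced: P_X = Y_obs·Q·ΔS = 0.2826 × 761.3 ≈ 215.2 kg VSS/d.

P_X ≈ 215 kg VSS/d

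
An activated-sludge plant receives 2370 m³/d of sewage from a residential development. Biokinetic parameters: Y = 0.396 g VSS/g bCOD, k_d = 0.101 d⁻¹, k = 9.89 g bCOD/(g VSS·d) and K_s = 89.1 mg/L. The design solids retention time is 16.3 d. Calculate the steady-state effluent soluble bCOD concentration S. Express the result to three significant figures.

S ≈ 3.85 mg/L

For a completely mixed reactor with recycle the Lawrence–McCarty relation gives S = K_s·(1 + k_d·θ_c) / [θ_c·(Y·k − k_d) − 1] = 89.1 × (1 + 0.101 × 16.3) / [16.3 × (0.396 × 9.89 − 0.101) − 1] = 235.8 / 61.19 = 3.853 mg/L.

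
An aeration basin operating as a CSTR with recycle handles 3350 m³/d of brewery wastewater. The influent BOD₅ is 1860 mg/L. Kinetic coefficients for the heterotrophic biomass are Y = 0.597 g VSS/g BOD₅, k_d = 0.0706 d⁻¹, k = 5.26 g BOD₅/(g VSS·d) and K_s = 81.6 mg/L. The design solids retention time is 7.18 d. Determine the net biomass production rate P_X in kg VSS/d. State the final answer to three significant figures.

P_X ≈ 2460 kg VSS/d

From the Monod/SRT balance for a CMAS, S = K_s·(1+k_d θ_c)/[θ_c·(Y k − k_d) − 1] = 81.6 × (1 + 0.0706 × 7.18) / [7.18 × (0.597 × 5.26 − 0.0706) − 1] = 123.0 / 21.04 = 5.844 mg/L.
Observed yield with endogenous decay: Y_obs = Y / (1 + k_d·θ_c) = 0.597 / (1 + 0.0706 × 7.18) = 0.597 / 1.507 = 0.3962 g VSS/g BOD₅.
Q·(S₀ − S) = 3350 × (1860 − 5.84) × 10⁻³ = 6211 kg/d removed.
Biomass produced: P_X = Y_obs·Q·ΔS = 0.3962 × 6211 ≈ 2461 kg VSS/d.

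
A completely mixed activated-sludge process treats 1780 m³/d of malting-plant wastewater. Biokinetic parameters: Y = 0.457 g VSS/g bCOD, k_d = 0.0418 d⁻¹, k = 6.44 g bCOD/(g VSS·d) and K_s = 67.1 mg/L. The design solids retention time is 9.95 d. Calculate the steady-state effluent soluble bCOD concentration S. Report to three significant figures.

S ≈ 3.41 mg/L

For a completely mixed reactor with recycle the Lawrence–McCarty relation gives S = K_s·(1 + k_d·θ_c) / [θ_c·(Y·k − k_d) − 1] = 67.1 × (1 + 0.0418 × 9.95) / [9.95 × (0.457 × 6.44 − 0.0418) − 1] = 95.01 / 27.87 = 3.409 mg/L.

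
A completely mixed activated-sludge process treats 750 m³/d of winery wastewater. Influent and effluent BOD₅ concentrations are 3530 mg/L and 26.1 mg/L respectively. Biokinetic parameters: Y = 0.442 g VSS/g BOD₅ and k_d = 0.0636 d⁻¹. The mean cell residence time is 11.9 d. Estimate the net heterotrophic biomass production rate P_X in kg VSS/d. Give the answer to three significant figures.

P_X ≈ 661 kg VSS/d

Y_obs = Y / (1 + k_d θ_c) = 0.442 / (1 + 0.0636 × 11.9) = 0.442 / 1.757 = 0.2516.
Substrate removed = Q·(S₀ − S) = 750 m³/d × (3530 − 26.1) g/m³ = 2.63×10^6 g/d = 2628 kg/d.
So the net sludge growth is P_X = 0.2516 × 2628 = 661.2 kg VSS/d.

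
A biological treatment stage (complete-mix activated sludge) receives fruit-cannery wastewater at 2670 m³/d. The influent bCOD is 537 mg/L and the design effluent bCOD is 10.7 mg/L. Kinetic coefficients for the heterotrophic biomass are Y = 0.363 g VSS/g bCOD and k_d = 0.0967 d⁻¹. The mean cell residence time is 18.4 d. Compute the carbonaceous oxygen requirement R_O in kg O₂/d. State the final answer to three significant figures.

Y_obs = Y / (1 + k_d θ_c) = 0.363 / (1 + 0.0967 × 18.4) = 0.363 / 2.779 = 0.1306.
Mass of bCOD removed per day: Q(S₀ − S) = 2670 × 526.3 g/m³ = 1405 kg/d.
P_X = Y_obs·Q·(S₀ − S) = 0.1306 × 1405 = 183.5 kg VSS/d.
R_O = Q·ΔS − 1.42 P_X = 1405 − 260.6 = 1145 kg O₂/d.

R_O ≈ 1140 kg O₂/d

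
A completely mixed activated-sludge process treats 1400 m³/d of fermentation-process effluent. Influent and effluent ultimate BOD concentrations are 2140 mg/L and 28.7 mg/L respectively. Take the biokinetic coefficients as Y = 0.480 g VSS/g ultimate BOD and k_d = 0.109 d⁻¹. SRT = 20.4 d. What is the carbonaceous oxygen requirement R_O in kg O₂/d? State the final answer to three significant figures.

R_O ≈ 2330 kg O₂/d

Observed yield with endogenous decay: Y_obs = Y / (1 + k_d·θ_c) = 0.480 / (1 + 0.109 × 20.4) = 0.480 / 3.224 = 0.1489 g VSS/g ultimate BOD.
Q·(S₀ − S) = 1400 × (2140 − 28.7) × 10⁻³ = 2956 kg/d removed.
Net sludge production P_X = 0.1489 × 2956 = 440.1 kg VSS/d.
R_O = Q·ΔS − 1.42 P_X = 2956 − 625.0 = 2331 kg O₂/d.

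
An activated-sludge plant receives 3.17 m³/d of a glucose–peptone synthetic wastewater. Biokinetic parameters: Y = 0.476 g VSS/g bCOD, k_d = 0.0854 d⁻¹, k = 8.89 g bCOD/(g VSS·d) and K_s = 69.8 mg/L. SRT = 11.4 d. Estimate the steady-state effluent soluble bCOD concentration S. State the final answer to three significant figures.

From the Monod/SRT balance for a CMAS, S = K_s·(1+k_d θ_c)/[θ_c·(Y k − k_d) − 1] = 69.8 × (1 + 0.0854 × 11.4) / [11.4 × (0.476 × 8.89 − 0.0854) − 1] = 137.8 / 46.27 = 2.977 mg/L.

S ≈ 2.98 mg/L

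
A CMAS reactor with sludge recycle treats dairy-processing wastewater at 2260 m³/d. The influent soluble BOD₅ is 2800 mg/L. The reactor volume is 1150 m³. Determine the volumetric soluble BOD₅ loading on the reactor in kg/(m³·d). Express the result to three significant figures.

L_v = Q S₀ / V = 2260 × 2800 × 10⁻³ / 1150 = 5.503 kg/(m³·d).

L_v ≈ 5.50 kg soluble BOD₅/(m³·d)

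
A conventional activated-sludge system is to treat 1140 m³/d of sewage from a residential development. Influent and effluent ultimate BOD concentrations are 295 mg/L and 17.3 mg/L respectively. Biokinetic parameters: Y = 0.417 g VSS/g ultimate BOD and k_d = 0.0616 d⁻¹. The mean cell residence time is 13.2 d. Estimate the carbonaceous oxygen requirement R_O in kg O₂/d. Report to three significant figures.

Observed yield with endogenous decay: Y_obs = Y / (1 + k_d·θ_c) = 0.417 / (1 + 0.0616 × 13.2) = 0.417 / 1.813 = 0.2300 g VSS/g ultimate BOD.
Mass of ultimate BOD removed per day: Q(S₀ − S) = 1140 × 277.7 g/m³ = 316.6 kg/d.
Net sludge production P_X = 0.2300 × 316.6 = 72.81 kg VSS/d.
Carbonaceous O₂ demand = substrate oxidised − cell-mass equivalent = 316.6 − 1.42 × 72.81 = 213.2 kg O₂/d.

R_O ≈ 213 kg O₂/d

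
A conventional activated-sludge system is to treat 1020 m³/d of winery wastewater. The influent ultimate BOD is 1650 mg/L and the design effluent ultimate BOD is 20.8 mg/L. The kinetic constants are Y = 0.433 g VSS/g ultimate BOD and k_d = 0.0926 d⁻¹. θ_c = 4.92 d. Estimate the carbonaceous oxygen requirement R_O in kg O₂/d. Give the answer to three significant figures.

R_O ≈ 960 kg O₂/d

Y_obs = Y / (1 + k_d θ_c) = 0.433 / (1 + 0.0926 × 4.92) = 0.433 / 1.456 = 0.2975.
Mass of ultimate BOD removed per day: Q(S₀ − S) = 1020 × 1629 g/m³ = 1662 kg/d.
Biomass synthesised: P_X = Y_obs × 1662 = 494.3 kg VSS/d.
R_O = Q·(S₀ − S) − 1.42·P_X = 1662 − 1.42 × 494.3 = 959.8 kg O₂/d.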